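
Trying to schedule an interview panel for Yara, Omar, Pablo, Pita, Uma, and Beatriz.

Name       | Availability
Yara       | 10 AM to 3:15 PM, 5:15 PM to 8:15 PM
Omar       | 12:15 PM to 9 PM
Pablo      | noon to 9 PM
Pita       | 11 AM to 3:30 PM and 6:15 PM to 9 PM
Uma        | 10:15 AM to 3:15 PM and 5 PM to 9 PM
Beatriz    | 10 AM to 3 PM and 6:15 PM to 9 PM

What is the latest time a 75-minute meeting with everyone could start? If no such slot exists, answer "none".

19:00

Yara ∩ Omar: 12:15-15:15, 17:15-20:15.
Yara ∩ Omar ∩ Pablo: 12:15-15:15, 17:15-20:15.
Yara ∩ Omar ∩ Pablo ∩ Pita: 12:15-15:15, 18:15-20:15.
Yara ∩ Omar ∩ Pablo ∩ Pita ∩ Uma: 12:15-15:15, 18:15-20:15.
Yara ∩ Omar ∩ Pablo ∩ Pita ∩ Uma ∩ Beatriz: 12:15-15:00, 18:15-20:15.
The last common window of at least 75 minutes is 18:15-20:15; a 75-minute meeting can start as late as 19:00 and still end by 20:15.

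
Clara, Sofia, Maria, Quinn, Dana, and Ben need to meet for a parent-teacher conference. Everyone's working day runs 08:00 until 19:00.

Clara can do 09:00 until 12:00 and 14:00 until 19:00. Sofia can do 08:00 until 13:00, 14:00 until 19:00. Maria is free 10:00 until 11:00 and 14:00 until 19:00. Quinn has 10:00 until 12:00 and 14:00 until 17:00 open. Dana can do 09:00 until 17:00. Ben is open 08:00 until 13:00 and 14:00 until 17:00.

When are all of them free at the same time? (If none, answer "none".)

10:00-11:00, 14:00-17:00

Clara ∩ Sofia: 09:00-12:00, 14:00-19:00.
Clara ∩ Sofia ∩ Maria: 10:00-11:00, 14:00-19:00.
Clara ∩ Sofia ∩ Maria ∩ Quinn: 10:00-11:00, 14:00-17:00.
Clara ∩ Sofia ∩ Maria ∩ Quinn ∩ Dana: 10:00-11:00, 14:00-17:00.
Clara ∩ Sofia ∩ Maria ∩ Quinn ∩ Dana ∩ Ben: 10:00-11:00, 14:00-17:00.
So the common availability across everyone is 10:00-11:00, 14:00-17:00.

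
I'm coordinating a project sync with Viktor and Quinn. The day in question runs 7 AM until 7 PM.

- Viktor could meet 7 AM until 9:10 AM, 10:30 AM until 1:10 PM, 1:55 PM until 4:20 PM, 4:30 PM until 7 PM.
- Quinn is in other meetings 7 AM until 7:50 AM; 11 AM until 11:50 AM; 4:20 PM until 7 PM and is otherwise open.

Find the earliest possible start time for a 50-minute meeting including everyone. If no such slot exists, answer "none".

Viktor free: 07:00-09:10, 10:30-13:10, 13:55-16:20, 16:30-19:00.
Quinn free: 07:50-11:00, 11:50-16:20 (invert busy blocks within the working day).
Viktor ∩ Quinn: 07:50-09:10, 10:30-11:00, 11:50-13:10, 13:55-16:20.
The first common window of at least 50 minutes is 07:50-09:10, so the earliest start is 07:50.

07:50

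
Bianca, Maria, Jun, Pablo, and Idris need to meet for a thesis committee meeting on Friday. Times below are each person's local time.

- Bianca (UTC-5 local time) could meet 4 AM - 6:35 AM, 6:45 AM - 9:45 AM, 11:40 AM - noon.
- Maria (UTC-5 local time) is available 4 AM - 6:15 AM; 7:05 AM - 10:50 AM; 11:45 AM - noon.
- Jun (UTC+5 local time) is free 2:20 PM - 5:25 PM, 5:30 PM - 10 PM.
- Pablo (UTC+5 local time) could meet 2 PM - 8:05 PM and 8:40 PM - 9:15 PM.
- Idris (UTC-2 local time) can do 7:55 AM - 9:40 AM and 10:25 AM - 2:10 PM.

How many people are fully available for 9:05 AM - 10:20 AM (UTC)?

3

Bianca in UTC: 09:00-11:35, 11:45-14:45, 16:40-17:00 (add 5h to convert from UTC-5).
Maria in UTC: 09:00-11:15, 12:05-15:50, 16:45-17:00 (add 5h to convert from UTC-5).
Jun in UTC: 09:20-12:25, 12:30-17:00 (subtract 5h to convert from UTC+5).
Pablo in UTC: 09:00-15:05, 15:40-16:15 (subtract 5h to convert from UTC+5).
Idris in UTC: 09:55-11:40, 12:25-16:10 (add 2h to convert from UTC-2).
Bianca, Maria, and Pablo can make the full 09:05-10:20 slot — that's 3.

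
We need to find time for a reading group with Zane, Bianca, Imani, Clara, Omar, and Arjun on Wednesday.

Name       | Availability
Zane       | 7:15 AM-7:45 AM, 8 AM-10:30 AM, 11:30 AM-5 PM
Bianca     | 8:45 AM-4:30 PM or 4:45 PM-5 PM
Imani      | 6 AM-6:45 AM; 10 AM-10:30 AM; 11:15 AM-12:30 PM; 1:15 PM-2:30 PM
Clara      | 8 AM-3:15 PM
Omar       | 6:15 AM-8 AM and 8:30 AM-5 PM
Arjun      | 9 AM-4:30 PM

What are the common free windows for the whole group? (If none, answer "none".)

Zane ∩ Bianca: 08:45-10:30, 11:30-16:30, 16:45-17:00.
Zane ∩ Bianca ∩ Imani: 10:00-10:30, 11:30-12:30, 13:15-14:30.
Zane ∩ Bianca ∩ Imani ∩ Clara: 10:00-10:30, 11:30-12:30, 13:15-14:30.
Zane ∩ Bianca ∩ Imani ∩ Clara ∩ Omar: 10:00-10:30, 11:30-12:30, 13:15-14:30.
Zane ∩ Bianca ∩ Imani ∩ Clara ∩ Omar ∩ Arjun: 10:00-10:30, 11:30-12:30, 13:15-14:30.
So the common availability across everyone is 10:00-10:30, 11:30-12:30, 13:15-14:30.

10:00-10:30, 11:30-12:30, 13:15-14:30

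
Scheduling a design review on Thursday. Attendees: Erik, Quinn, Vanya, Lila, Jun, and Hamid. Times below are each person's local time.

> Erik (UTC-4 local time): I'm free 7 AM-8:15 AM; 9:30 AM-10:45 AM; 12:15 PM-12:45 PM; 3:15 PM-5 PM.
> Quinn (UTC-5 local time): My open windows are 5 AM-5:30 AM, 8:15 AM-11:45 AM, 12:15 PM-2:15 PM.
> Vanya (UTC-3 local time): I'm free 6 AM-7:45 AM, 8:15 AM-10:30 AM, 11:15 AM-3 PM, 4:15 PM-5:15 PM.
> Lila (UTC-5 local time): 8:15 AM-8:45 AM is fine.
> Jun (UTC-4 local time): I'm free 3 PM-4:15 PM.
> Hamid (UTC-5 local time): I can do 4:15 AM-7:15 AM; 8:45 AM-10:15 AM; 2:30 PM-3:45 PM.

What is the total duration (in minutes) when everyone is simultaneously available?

Erik in UTC: 11:00-12:15, 13:30-14:45, 16:15-16:45, 19:15-21:00 (add 4h to convert from UTC-4).
Quinn in UTC: 10:00-10:30, 13:15-16:45, 17:15-19:15 (add 5h to convert from UTC-5).
Vanya in UTC: 09:00-10:45, 11:15-13:30, 14:15-18:00, 19:15-20:15 (add 3h to convert from UTC-3).
Lila in UTC: 13:15-13:45 (add 5h to convert from UTC-5).
Jun in UTC: 19:00-20:15 (add 4h to convert from UTC-4).
Hamid in UTC: 09:15-12:15, 13:45-15:15, 19:30-20:45 (add 5h to convert from UTC-5).
Erik ∩ Quinn: 13:30-14:45, 16:15-16:45.
Erik ∩ Quinn ∩ Vanya: 14:15-14:45, 16:15-16:45.
Erik ∩ Quinn ∩ Vanya ∩ Lila: ∅.
Erik ∩ Quinn ∩ Vanya ∩ Lila ∩ Jun: ∅.
Erik ∩ Quinn ∩ Vanya ∩ Lila ∩ Jun ∩ Hamid: ∅.
There is no time when everyone is free.
There is no common window, so the total is 0 minutes.

0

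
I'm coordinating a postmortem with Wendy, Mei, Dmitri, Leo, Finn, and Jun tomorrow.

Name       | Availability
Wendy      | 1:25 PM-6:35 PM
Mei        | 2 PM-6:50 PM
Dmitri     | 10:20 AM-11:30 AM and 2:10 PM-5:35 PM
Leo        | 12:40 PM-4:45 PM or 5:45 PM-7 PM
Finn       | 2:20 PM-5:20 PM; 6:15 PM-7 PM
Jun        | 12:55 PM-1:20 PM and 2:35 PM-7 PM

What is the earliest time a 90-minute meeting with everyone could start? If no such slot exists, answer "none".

Wendy ∩ Mei: 14:00-18:35.
Wendy ∩ Mei ∩ Dmitri: 14:10-17:35.
Wendy ∩ Mei ∩ Dmitri ∩ Leo: 14:10-16:45.
Wendy ∩ Mei ∩ Dmitri ∩ Leo ∩ Finn: 14:20-16:45.
Wendy ∩ Mei ∩ Dmitri ∩ Leo ∩ Finn ∩ Jun: 14:35-16:45.
Those are the intersection windows.
The first common window of at least 90 minutes is 14:35-16:45, so the earliest start is 14:35.

14:35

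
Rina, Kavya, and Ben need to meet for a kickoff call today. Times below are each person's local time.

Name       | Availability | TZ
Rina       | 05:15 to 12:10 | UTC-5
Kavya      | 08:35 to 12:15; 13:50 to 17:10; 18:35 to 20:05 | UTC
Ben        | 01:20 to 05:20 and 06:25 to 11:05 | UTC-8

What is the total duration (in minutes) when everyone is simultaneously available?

Rina in UTC: 10:15-17:10 (add 5h to convert from UTC-5).
Kavya in UTC: 08:35-12:15, 13:50-17:10, 18:35-20:05.
Ben in UTC: 09:20-13:20, 14:25-19:05 (add 8h to convert from UTC-8).
Rina ∩ Kavya: 10:15-12:15, 13:50-17:10.
Rina ∩ Kavya ∩ Ben: 10:15-12:15, 14:25-17:10.
Summing the common windows: 120 + 165 = 285 minutes.

285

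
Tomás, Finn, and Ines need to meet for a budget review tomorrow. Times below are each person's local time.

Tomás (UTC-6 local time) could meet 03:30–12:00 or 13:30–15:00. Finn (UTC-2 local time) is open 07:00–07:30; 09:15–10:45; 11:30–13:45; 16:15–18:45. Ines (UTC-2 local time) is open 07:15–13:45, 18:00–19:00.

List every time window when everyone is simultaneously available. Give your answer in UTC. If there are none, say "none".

11:15-12:45, 13:30-15:45, 20:00-20:45

Tomás in UTC: 09:30-18:00, 19:30-21:00 (add 6h to convert from UTC-6).
Finn in UTC: 09:00-09:30, 11:15-12:45, 13:30-15:45, 18:15-20:45 (add 2h to convert from UTC-2).
Ines in UTC: 09:15-15:45, 20:00-21:00 (add 2h to convert from UTC-2).
Tomás ∩ Finn: 11:15-12:45, 13:30-15:45, 19:30-20:45.
Tomás ∩ Finn ∩ Ines: 11:15-12:45, 13:30-15:45, 20:00-20:45.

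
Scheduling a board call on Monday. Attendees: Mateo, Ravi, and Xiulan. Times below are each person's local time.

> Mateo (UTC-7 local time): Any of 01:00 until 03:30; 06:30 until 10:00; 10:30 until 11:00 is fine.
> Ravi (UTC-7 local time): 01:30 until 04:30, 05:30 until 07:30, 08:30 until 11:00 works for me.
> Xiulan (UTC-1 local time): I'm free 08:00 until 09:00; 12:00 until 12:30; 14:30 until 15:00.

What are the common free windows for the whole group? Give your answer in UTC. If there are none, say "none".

Mateo in UTC: 08:00-10:30, 13:30-17:00, 17:30-18:00 (add 7h to convert from UTC-7).
Ravi in UTC: 08:30-11:30, 12:30-14:30, 15:30-18:00 (add 7h to convert from UTC-7).
Xiulan in UTC: 09:00-10:00, 13:00-13:30, 15:30-16:00 (add 1h to convert from UTC-1).
Mateo ∩ Ravi: 08:30-10:30, 13:30-14:30, 15:30-17:00, 17:30-18:00.
Mateo ∩ Ravi ∩ Xiulan: 09:00-10:00, 15:30-16:00.

09:00-10:00, 15:30-16:00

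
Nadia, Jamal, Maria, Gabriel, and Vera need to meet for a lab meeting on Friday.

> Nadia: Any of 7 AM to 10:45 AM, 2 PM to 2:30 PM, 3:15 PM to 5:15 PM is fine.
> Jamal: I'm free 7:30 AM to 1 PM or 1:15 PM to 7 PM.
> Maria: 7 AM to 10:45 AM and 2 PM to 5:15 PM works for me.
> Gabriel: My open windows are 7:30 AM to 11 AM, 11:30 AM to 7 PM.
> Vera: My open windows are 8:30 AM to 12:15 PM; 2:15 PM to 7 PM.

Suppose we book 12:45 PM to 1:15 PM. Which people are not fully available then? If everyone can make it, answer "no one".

Jamal, Maria, Nadia, Vera

Nadia: not fully free for 12:45-13:15. Jamal: not fully free for 12:45-13:15. Maria: not fully free for 12:45-13:15. Gabriel: free for 12:45-13:15. Vera: not fully free for 12:45-13:15.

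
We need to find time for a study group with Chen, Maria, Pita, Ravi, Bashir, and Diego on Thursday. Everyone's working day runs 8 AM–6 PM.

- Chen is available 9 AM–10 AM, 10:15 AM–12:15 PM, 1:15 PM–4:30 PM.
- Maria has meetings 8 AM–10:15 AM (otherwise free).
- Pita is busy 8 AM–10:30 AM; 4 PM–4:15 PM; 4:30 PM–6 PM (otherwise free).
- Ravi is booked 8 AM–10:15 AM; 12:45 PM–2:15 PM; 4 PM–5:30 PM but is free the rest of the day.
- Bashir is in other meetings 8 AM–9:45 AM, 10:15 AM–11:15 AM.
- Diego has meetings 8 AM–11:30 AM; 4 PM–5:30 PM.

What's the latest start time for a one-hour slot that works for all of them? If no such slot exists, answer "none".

15:00

Chen free: 09:00-10:00, 10:15-12:15, 13:15-16:30.
Maria free: 10:15-18:00 (invert busy blocks within the working day).
Pita free: 10:30-16:00, 16:15-16:30 (invert busy blocks within the working day).
Ravi free: 10:15-12:45, 14:15-16:00, 17:30-18:00 (invert busy blocks within the working day).
Bashir free: 09:45-10:15, 11:15-18:00 (invert busy blocks within the working day).
Diego free: 11:30-16:00, 17:30-18:00 (invert busy blocks within the working day).
Chen ∩ Maria: 10:15-12:15, 13:15-16:30.
Chen ∩ Maria ∩ Pita: 10:30-12:15, 13:15-16:00, 16:15-16:30.
Chen ∩ Maria ∩ Pita ∩ Ravi: 10:30-12:15, 14:15-16:00.
Chen ∩ Maria ∩ Pita ∩ Ravi ∩ Bashir: 11:15-12:15, 14:15-16:00.
Chen ∩ Maria ∩ Pita ∩ Ravi ∩ Bashir ∩ Diego: 11:30-12:15, 14:15-16:00.
Those are the intersection windows.
The last common window of at least 60 minutes is 14:15-16:00; a 60-minute meeting can start as late as 15:00 and still end by 16:00.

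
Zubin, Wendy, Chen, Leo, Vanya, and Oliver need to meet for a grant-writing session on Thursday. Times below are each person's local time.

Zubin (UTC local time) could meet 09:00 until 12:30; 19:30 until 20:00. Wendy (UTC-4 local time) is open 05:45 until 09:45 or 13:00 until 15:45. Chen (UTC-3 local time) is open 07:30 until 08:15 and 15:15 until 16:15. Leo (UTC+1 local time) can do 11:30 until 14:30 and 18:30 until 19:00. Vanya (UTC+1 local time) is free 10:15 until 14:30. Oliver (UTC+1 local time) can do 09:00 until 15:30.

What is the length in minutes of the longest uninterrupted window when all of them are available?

45

Zubin in UTC: 09:00-12:30, 19:30-20:00.
Wendy in UTC: 09:45-13:45, 17:00-19:45 (add 4h to convert from UTC-4).
Chen in UTC: 10:30-11:15, 18:15-19:15 (add 3h to convert from UTC-3).
Leo in UTC: 10:30-13:30, 17:30-18:00 (subtract 1h to convert from UTC+1).
Vanya in UTC: 09:15-13:30 (subtract 1h to convert from UTC+1).
Oliver in UTC: 08:00-14:30 (subtract 1h to convert from UTC+1).
Zubin ∩ Wendy: 09:45-12:30, 19:30-19:45.
Zubin ∩ Wendy ∩ Chen: 10:30-11:15.
Zubin ∩ Wendy ∩ Chen ∩ Leo: 10:30-11:15.
Zubin ∩ Wendy ∩ Chen ∩ Leo ∩ Vanya: 10:30-11:15.
Zubin ∩ Wendy ∩ Chen ∩ Leo ∩ Vanya ∩ Oliver: 10:30-11:15.
So the common availability across everyone is 10:30-11:15.
The longest is 10:30-11:15 at 45 minutes.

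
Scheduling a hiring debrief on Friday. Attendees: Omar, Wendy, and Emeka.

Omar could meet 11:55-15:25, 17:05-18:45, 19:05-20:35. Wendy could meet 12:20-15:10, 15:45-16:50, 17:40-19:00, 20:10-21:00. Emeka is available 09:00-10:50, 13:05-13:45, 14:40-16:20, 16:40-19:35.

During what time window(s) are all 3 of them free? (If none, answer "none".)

Omar ∩ Wendy: 12:20-15:10, 17:40-18:45, 20:10-20:35.
Omar ∩ Wendy ∩ Emeka: 13:05-13:45, 14:40-15:10, 17:40-18:45.

13:05-13:45, 14:40-15:10, 17:40-18:45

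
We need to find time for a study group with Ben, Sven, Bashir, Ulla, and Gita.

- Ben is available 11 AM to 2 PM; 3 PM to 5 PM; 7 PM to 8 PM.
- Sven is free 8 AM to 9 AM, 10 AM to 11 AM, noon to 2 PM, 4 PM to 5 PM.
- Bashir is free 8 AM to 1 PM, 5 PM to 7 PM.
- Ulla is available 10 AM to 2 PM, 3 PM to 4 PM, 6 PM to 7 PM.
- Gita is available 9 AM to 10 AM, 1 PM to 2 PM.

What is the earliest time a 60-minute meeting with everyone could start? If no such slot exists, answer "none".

Ben ∩ Sven: 12:00-14:00, 16:00-17:00.
Ben ∩ Sven ∩ Bashir: 12:00-13:00.
Ben ∩ Sven ∩ Bashir ∩ Ulla: 12:00-13:00.
Ben ∩ Sven ∩ Bashir ∩ Ulla ∩ Gita: ∅.
There is no time when everyone is free.
No common window is at least 60 minutes long.

none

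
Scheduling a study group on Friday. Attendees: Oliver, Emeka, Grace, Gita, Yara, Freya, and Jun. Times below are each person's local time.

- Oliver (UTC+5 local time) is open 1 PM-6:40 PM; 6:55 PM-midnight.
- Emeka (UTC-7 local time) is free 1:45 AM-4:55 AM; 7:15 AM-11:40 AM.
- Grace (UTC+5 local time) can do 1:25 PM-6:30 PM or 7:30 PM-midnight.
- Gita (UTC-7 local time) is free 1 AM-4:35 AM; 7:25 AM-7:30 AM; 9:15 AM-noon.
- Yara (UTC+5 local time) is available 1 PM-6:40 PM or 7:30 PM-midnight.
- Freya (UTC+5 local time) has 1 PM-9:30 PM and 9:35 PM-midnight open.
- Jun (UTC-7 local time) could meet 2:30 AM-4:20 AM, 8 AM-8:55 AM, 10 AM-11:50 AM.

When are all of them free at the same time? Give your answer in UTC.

Oliver in UTC: 08:00-13:40, 13:55-19:00 (subtract 5h to convert from UTC+5).
Emeka in UTC: 08:45-11:55, 14:15-18:40 (add 7h to convert from UTC-7).
Grace in UTC: 08:25-13:30, 14:30-19:00 (subtract 5h to convert from UTC+5).
Gita in UTC: 08:00-11:35, 14:25-14:30, 16:15-19:00 (add 7h to convert from UTC-7).
Yara in UTC: 08:00-13:40, 14:30-19:00 (subtract 5h to convert from UTC+5).
Freya in UTC: 08:00-16:30, 16:35-19:00 (subtract 5h to convert from UTC+5).
Jun in UTC: 09:30-11:20, 15:00-15:55, 17:00-18:50 (add 7h to convert from UTC-7).
Oliver ∩ Emeka: 08:45-11:55, 14:15-18:40.
Oliver ∩ Emeka ∩ Grace: 08:45-11:55, 14:30-18:40.
Oliver ∩ Emeka ∩ Grace ∩ Gita: 08:45-11:35, 16:15-18:40.
Oliver ∩ Emeka ∩ Grace ∩ Gita ∩ Yara: 08:45-11:35, 16:15-18:40.
Oliver ∩ Emeka ∩ Grace ∩ Gita ∩ Yara ∩ Freya: 08:45-11:35, 16:15-16:30, 16:35-18:40.
Oliver ∩ Emeka ∩ Grace ∩ Gita ∩ Yara ∩ Freya ∩ Jun: 09:30-11:20, 17:00-18:40.

09:30-11:20, 17:00-18:40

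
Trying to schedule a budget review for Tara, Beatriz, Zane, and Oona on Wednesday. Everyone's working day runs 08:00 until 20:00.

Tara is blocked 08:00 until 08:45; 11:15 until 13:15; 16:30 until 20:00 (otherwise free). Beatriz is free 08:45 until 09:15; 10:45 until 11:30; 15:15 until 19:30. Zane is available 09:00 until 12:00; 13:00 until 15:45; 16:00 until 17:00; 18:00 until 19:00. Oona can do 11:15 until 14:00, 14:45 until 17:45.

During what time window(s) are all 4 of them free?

Tara free: 08:45-11:15, 13:15-16:30 (invert busy blocks within the working day).
Beatriz free: 08:45-09:15, 10:45-11:30, 15:15-19:30.
Zane free: 09:00-12:00, 13:00-15:45, 16:00-17:00, 18:00-19:00.
Oona free: 11:15-14:00, 14:45-17:45.
Tara ∩ Beatriz: 08:45-09:15, 10:45-11:15, 15:15-16:30.
Tara ∩ Beatriz ∩ Zane: 09:00-09:15, 10:45-11:15, 15:15-15:45, 16:00-16:30.
Tara ∩ Beatriz ∩ Zane ∩ Oona: 15:15-15:45, 16:00-16:30.

15:15-15:45, 16:00-16:30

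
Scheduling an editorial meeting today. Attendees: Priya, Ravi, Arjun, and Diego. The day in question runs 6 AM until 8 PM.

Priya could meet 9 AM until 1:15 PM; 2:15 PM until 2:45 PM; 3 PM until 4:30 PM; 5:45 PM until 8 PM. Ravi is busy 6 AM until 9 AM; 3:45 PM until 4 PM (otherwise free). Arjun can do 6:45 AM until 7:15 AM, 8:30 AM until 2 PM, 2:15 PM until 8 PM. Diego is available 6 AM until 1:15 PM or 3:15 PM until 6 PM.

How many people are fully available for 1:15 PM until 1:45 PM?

Priya free: 09:00-13:15, 14:15-14:45, 15:00-16:30, 17:45-20:00.
Ravi free: 09:00-15:45, 16:00-20:00 (invert busy blocks within the working day).
Arjun free: 06:45-07:15, 08:30-14:00, 14:15-20:00.
Diego free: 06:00-13:15, 15:15-18:00.
Ravi and Arjun can make the full 13:15-13:45 slot — that's 2.

2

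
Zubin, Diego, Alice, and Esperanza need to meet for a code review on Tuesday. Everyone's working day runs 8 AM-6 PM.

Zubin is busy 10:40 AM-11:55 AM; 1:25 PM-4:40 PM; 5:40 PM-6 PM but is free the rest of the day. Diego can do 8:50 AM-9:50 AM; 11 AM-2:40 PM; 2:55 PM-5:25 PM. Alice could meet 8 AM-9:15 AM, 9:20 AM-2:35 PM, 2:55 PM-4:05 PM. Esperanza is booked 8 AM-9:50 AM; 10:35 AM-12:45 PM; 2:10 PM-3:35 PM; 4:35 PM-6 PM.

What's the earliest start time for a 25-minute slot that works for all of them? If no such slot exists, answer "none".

12:45

Zubin free: 08:00-10:40, 11:55-13:25, 16:40-17:40 (invert busy blocks within the working day).
Diego free: 08:50-09:50, 11:00-14:40, 14:55-17:25.
Alice free: 08:00-09:15, 09:20-14:35, 14:55-16:05.
Esperanza free: 09:50-10:35, 12:45-14:10, 15:35-16:35 (invert busy blocks within the working day).
Zubin ∩ Diego: 08:50-09:50, 11:55-13:25, 16:40-17:25.
Zubin ∩ Diego ∩ Alice: 08:50-09:15, 09:20-09:50, 11:55-13:25.
Zubin ∩ Diego ∩ Alice ∩ Esperanza: 12:45-13:25.
The first common window of at least 25 minutes is 12:45-13:25, so the earliest start is 12:45.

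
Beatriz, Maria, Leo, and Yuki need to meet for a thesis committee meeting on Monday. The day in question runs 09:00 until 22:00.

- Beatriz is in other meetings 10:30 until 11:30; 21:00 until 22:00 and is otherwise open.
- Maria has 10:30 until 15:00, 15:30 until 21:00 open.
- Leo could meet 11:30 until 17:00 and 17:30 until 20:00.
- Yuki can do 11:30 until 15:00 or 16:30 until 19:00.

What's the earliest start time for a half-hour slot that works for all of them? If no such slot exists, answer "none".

11:30

Beatriz free: 09:00-10:30, 11:30-21:00 (invert busy blocks within the working day).
Maria free: 10:30-15:00, 15:30-21:00.
Leo free: 11:30-17:00, 17:30-20:00.
Yuki free: 11:30-15:00, 16:30-19:00.
Beatriz ∩ Maria: 11:30-15:00, 15:30-21:00.
Beatriz ∩ Maria ∩ Leo: 11:30-15:00, 15:30-17:00, 17:30-20:00.
Beatriz ∩ Maria ∩ Leo ∩ Yuki: 11:30-15:00, 16:30-17:00, 17:30-19:00.
Those are the intersection windows.
The first common window of at least 30 minutes is 11:30-15:00, so the earliest start is 11:30.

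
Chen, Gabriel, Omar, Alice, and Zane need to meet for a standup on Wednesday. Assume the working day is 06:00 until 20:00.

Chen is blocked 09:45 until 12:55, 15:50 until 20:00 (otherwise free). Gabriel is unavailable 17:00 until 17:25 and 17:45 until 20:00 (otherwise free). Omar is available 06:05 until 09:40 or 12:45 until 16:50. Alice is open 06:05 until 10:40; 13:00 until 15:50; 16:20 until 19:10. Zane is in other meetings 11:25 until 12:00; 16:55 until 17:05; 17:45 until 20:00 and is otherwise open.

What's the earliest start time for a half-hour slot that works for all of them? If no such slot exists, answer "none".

Chen free: 06:00-09:45, 12:55-15:50 (invert busy blocks within the working day).
Gabriel free: 06:00-17:00, 17:25-17:45 (invert busy blocks within the working day).
Omar free: 06:05-09:40, 12:45-16:50.
Alice free: 06:05-10:40, 13:00-15:50, 16:20-19:10.
Zane free: 06:00-11:25, 12:00-16:55, 17:05-17:45 (invert busy blocks within the working day).
Chen ∩ Gabriel: 06:00-09:45, 12:55-15:50.
Chen ∩ Gabriel ∩ Omar: 06:05-09:40, 12:55-15:50.
Chen ∩ Gabriel ∩ Omar ∩ Alice: 06:05-09:40, 13:00-15:50.
Chen ∩ Gabriel ∩ Omar ∩ Alice ∩ Zane: 06:05-09:40, 13:00-15:50.
So the common availability across everyone is 06:05-09:40, 13:00-15:50.
The first common window of at least 30 minutes is 06:05-09:40, so the earliest start is 06:05.

06:05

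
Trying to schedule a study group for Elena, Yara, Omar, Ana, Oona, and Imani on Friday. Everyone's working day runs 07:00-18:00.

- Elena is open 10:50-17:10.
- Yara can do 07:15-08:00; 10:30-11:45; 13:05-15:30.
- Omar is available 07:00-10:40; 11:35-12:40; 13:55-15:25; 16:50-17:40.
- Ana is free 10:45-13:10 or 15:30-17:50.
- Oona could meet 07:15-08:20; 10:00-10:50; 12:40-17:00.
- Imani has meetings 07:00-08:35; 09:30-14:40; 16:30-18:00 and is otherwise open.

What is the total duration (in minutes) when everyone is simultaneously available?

Elena free: 10:50-17:10.
Yara free: 07:15-08:00, 10:30-11:45, 13:05-15:30.
Omar free: 07:00-10:40, 11:35-12:40, 13:55-15:25, 16:50-17:40.
Ana free: 10:45-13:10, 15:30-17:50.
Oona free: 07:15-08:20, 10:00-10:50, 12:40-17:00.
Imani free: 08:35-09:30, 14:40-16:30 (invert busy blocks within the working day).
Elena ∩ Yara: 10:50-11:45, 13:05-15:30.
Elena ∩ Yara ∩ Omar: 11:35-11:45, 13:55-15:25.
Elena ∩ Yara ∩ Omar ∩ Ana: 11:35-11:45.
Elena ∩ Yara ∩ Omar ∩ Ana ∩ Oona: ∅.
Elena ∩ Yara ∩ Omar ∩ Ana ∩ Oona ∩ Imani: ∅.
There is no time when everyone is free.
There is no common window, so the total is 0 minutes.

0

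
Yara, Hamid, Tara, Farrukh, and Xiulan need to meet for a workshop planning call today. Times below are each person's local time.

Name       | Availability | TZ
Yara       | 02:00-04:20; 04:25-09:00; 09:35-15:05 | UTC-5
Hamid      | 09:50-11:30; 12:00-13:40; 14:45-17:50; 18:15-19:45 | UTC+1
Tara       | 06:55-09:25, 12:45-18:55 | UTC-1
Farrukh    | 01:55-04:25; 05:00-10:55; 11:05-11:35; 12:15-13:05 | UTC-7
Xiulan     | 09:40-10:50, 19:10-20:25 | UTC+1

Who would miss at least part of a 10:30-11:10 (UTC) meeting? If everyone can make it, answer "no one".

Hamid, Tara, Xiulan

Yara in UTC: 07:00-09:20, 09:25-14:00, 14:35-20:05 (add 5h to convert from UTC-5).
Hamid in UTC: 08:50-10:30, 11:00-12:40, 13:45-16:50, 17:15-18:45 (subtract 1h to convert from UTC+1).
Tara in UTC: 07:55-10:25, 13:45-19:55 (add 1h to convert from UTC-1).
Farrukh in UTC: 08:55-11:25, 12:00-17:55, 18:05-18:35, 19:15-20:05 (add 7h to convert from UTC-7).
Xiulan in UTC: 08:40-09:50, 18:10-19:25 (subtract 1h to convert from UTC+1).
Yara: free for 10:30-11:10. Hamid: not fully free for 10:30-11:10. Tara: not fully free for 10:30-11:10. Farrukh: free for 10:30-11:10. Xiulan: not fully free for 10:30-11:10.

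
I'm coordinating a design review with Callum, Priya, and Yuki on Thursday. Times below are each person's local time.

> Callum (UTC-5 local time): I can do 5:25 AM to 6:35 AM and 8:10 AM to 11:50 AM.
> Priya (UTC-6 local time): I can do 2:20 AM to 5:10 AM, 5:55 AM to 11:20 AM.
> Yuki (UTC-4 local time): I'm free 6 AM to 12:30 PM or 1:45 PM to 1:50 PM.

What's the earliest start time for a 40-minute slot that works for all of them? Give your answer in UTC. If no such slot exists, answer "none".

Callum in UTC: 10:25-11:35, 13:10-16:50 (add 5h to convert from UTC-5).
Priya in UTC: 08:20-11:10, 11:55-17:20 (add 6h to convert from UTC-6).
Yuki in UTC: 10:00-16:30, 17:45-17:50 (add 4h to convert from UTC-4).
Callum ∩ Priya: 10:25-11:10, 13:10-16:50.
Callum ∩ Priya ∩ Yuki: 10:25-11:10, 13:10-16:30.
The first common window of at least 40 minutes is 10:25-11:10, so the earliest start is 10:25.

10:25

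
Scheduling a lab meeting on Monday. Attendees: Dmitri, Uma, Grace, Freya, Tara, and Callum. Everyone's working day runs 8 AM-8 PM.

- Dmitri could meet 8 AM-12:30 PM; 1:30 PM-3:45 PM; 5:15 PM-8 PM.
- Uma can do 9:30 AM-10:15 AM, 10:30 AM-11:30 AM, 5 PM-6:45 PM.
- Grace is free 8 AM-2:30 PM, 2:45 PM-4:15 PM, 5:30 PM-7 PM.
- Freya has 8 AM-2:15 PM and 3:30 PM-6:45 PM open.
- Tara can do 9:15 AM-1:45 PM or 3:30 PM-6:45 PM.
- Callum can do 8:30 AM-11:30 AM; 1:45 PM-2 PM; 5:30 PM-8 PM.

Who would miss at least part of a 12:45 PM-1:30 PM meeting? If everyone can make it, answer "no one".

Dmitri: not fully free for 12:45-13:30. Uma: not fully free for 12:45-13:30. Grace: free for 12:45-13:30. Freya: free for 12:45-13:30. Tara: free for 12:45-13:30. Callum: not fully free for 12:45-13:30.

Callum, Dmitri, Uma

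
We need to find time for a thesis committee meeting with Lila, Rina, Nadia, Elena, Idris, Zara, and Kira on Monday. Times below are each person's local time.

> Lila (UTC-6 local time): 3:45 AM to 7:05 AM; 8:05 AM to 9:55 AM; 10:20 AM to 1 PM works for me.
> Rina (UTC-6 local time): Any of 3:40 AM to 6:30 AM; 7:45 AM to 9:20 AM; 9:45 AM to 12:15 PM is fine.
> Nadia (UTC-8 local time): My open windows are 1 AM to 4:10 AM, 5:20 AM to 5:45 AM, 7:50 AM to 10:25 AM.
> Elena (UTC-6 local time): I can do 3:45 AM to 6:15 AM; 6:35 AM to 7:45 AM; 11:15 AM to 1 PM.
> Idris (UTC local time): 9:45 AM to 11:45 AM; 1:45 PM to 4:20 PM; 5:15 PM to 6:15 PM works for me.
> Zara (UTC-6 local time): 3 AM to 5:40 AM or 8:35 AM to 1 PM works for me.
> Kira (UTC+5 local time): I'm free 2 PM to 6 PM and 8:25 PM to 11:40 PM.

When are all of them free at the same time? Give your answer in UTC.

09:45-11:40, 17:15-18:15

Lila in UTC: 09:45-13:05, 14:05-15:55, 16:20-19:00 (add 6h to convert from UTC-6).
Rina in UTC: 09:40-12:30, 13:45-15:20, 15:45-18:15 (add 6h to convert from UTC-6).
Nadia in UTC: 09:00-12:10, 13:20-13:45, 15:50-18:25 (add 8h to convert from UTC-8).
Elena in UTC: 09:45-12:15, 12:35-13:45, 17:15-19:00 (add 6h to convert from UTC-6).
Idris in UTC: 09:45-11:45, 13:45-16:20, 17:15-18:15.
Zara in UTC: 09:00-11:40, 14:35-19:00 (add 6h to convert from UTC-6).
Kira in UTC: 09:00-13:00, 15:25-18:40 (subtract 5h to convert from UTC+5).
Lila ∩ Rina: 09:45-12:30, 14:05-15:20, 15:45-15:55, 16:20-18:15.
Lila ∩ Rina ∩ Nadia: 09:45-12:10, 15:50-15:55, 16:20-18:15.
Lila ∩ Rina ∩ Nadia ∩ Elena: 09:45-12:10, 17:15-18:15.
Lila ∩ Rina ∩ Nadia ∩ Elena ∩ Idris: 09:45-11:45, 17:15-18:15.
Lila ∩ Rina ∩ Nadia ∩ Elena ∩ Idris ∩ Zara: 09:45-11:40, 17:15-18:15.
Lila ∩ Rina ∩ Nadia ∩ Elena ∩ Idris ∩ Zara ∩ Kira: 09:45-11:40, 17:15-18:15.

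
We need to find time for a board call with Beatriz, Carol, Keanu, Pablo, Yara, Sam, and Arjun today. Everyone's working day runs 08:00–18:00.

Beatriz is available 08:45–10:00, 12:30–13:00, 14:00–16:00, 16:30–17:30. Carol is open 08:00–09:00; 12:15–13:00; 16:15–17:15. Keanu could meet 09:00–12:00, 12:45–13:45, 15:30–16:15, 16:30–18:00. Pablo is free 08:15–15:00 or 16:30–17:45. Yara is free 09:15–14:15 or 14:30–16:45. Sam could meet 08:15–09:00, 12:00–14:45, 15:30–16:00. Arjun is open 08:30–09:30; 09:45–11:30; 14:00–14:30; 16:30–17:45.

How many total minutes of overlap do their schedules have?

Beatriz ∩ Carol: 08:45-09:00, 12:30-13:00, 16:30-17:15.
Beatriz ∩ Carol ∩ Keanu: 12:45-13:00, 16:30-17:15.
Beatriz ∩ Carol ∩ Keanu ∩ Pablo: 12:45-13:00, 16:30-17:15.
Beatriz ∩ Carol ∩ Keanu ∩ Pablo ∩ Yara: 12:45-13:00, 16:30-16:45.
Beatriz ∩ Carol ∩ Keanu ∩ Pablo ∩ Yara ∩ Sam: 12:45-13:00.
Beatriz ∩ Carol ∩ Keanu ∩ Pablo ∩ Yara ∩ Sam ∩ Arjun: ∅.
There is no time when everyone is free.
There is no common window, so the total is 0 minutes.

0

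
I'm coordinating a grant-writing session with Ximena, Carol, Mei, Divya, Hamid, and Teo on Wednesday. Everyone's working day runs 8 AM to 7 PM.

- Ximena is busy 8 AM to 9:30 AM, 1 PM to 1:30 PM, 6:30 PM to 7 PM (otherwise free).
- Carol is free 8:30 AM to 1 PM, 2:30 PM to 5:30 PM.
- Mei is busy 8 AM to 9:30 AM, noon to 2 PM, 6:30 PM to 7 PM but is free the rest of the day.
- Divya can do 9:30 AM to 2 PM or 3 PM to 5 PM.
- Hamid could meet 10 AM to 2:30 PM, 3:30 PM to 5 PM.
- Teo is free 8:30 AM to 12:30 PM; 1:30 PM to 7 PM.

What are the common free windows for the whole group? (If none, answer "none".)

10:00-12:00, 15:30-17:00

Ximena free: 09:30-13:00, 13:30-18:30 (invert busy blocks within the working day).
Carol free: 08:30-13:00, 14:30-17:30.
Mei free: 09:30-12:00, 14:00-18:30 (invert busy blocks within the working day).
Divya free: 09:30-14:00, 15:00-17:00.
Hamid free: 10:00-14:30, 15:30-17:00.
Teo free: 08:30-12:30, 13:30-19:00.
Ximena ∩ Carol: 09:30-13:00, 14:30-17:30.
Ximena ∩ Carol ∩ Mei: 09:30-12:00, 14:30-17:30.
Ximena ∩ Carol ∩ Mei ∩ Divya: 09:30-12:00, 15:00-17:00.
Ximena ∩ Carol ∩ Mei ∩ Divya ∩ Hamid: 10:00-12:00, 15:30-17:00.
Ximena ∩ Carol ∩ Mei ∩ Divya ∩ Hamid ∩ Teo: 10:00-12:00, 15:30-17:00.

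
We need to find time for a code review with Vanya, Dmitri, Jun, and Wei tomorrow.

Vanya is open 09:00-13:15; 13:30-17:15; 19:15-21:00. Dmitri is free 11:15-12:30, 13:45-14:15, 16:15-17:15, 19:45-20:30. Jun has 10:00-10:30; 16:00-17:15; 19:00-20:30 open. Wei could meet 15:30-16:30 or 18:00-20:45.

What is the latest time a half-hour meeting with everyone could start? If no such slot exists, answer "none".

20:00

Vanya ∩ Dmitri: 11:15-12:30, 13:45-14:15, 16:15-17:15, 19:45-20:30.
Vanya ∩ Dmitri ∩ Jun: 16:15-17:15, 19:45-20:30.
Vanya ∩ Dmitri ∩ Jun ∩ Wei: 16:15-16:30, 19:45-20:30.
The last common window of at least 30 minutes is 19:45-20:30; a 30-minute meeting can start as late as 20:00 and still end by 20:30.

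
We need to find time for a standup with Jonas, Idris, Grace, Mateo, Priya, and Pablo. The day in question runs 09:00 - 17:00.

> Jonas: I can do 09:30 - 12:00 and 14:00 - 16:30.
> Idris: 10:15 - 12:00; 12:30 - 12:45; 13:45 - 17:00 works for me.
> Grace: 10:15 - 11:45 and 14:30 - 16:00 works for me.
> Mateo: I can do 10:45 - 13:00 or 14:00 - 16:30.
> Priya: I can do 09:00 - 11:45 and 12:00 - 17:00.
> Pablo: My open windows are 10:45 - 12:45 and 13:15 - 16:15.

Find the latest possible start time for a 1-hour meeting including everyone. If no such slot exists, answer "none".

Jonas ∩ Idris: 10:15-12:00, 14:00-16:30.
Jonas ∩ Idris ∩ Grace: 10:15-11:45, 14:30-16:00.
Jonas ∩ Idris ∩ Grace ∩ Mateo: 10:45-11:45, 14:30-16:00.
Jonas ∩ Idris ∩ Grace ∩ Mateo ∩ Priya: 10:45-11:45, 14:30-16:00.
Jonas ∩ Idris ∩ Grace ∩ Mateo ∩ Priya ∩ Pablo: 10:45-11:45, 14:30-16:00.
So the common availability across everyone is 10:45-11:45, 14:30-16:00.
The last common window of at least 60 minutes is 14:30-16:00; a 60-minute meeting can start as late as 15:00 and still end by 16:00.

15:00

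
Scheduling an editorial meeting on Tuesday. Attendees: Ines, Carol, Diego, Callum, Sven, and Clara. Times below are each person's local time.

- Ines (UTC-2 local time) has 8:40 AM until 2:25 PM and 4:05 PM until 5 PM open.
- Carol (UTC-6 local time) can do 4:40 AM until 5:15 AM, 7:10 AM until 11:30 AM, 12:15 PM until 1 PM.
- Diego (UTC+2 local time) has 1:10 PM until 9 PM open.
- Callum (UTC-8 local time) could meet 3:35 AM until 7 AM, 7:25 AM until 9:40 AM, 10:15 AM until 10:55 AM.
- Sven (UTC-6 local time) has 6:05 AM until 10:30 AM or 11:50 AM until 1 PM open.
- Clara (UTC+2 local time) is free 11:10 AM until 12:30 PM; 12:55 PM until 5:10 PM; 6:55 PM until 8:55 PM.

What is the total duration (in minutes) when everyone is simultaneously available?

150

Ines in UTC: 10:40-16:25, 18:05-19:00 (add 2h to convert from UTC-2).
Carol in UTC: 10:40-11:15, 13:10-17:30, 18:15-19:00 (add 6h to convert from UTC-6).
Diego in UTC: 11:10-19:00 (subtract 2h to convert from UTC+2).
Callum in UTC: 11:35-15:00, 15:25-17:40, 18:15-18:55 (add 8h to convert from UTC-8).
Sven in UTC: 12:05-16:30, 17:50-19:00 (add 6h to convert from UTC-6).
Clara in UTC: 09:10-10:30, 10:55-15:10, 16:55-18:55 (subtract 2h to convert from UTC+2).
Ines ∩ Carol: 10:40-11:15, 13:10-16:25, 18:15-19:00.
Ines ∩ Carol ∩ Diego: 11:10-11:15, 13:10-16:25, 18:15-19:00.
Ines ∩ Carol ∩ Diego ∩ Callum: 13:10-15:00, 15:25-16:25, 18:15-18:55.
Ines ∩ Carol ∩ Diego ∩ Callum ∩ Sven: 13:10-15:00, 15:25-16:25, 18:15-18:55.
Ines ∩ Carol ∩ Diego ∩ Callum ∩ Sven ∩ Clara: 13:10-15:00, 18:15-18:55.
Those are the intersection windows.
Summing the common windows: 110 + 40 = 150 minutes.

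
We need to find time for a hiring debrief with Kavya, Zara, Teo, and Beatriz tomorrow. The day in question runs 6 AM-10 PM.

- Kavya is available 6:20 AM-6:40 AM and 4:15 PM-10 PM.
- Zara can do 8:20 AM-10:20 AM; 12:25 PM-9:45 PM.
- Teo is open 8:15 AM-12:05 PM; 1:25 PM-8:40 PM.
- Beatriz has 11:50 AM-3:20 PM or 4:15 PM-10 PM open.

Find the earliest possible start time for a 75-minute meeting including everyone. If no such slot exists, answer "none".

16:15

Kavya ∩ Zara: 16:15-21:45.
Kavya ∩ Zara ∩ Teo: 16:15-20:40.
Kavya ∩ Zara ∩ Teo ∩ Beatriz: 16:15-20:40.
So the common availability across everyone is 16:15-20:40.
The first common window of at least 75 minutes is 16:15-20:40, so the earliest start is 16:15.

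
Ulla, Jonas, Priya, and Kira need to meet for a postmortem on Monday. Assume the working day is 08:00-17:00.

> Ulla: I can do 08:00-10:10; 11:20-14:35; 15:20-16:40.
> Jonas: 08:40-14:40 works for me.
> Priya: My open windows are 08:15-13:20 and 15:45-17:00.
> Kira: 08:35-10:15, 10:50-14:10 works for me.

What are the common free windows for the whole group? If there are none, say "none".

Ulla ∩ Jonas: 08:40-10:10, 11:20-14:35.
Ulla ∩ Jonas ∩ Priya: 08:40-10:10, 11:20-13:20.
Ulla ∩ Jonas ∩ Priya ∩ Kira: 08:40-10:10, 11:20-13:20.
So the common availability across everyone is 08:40-10:10, 11:20-13:20.

08:40-10:10, 11:20-13:20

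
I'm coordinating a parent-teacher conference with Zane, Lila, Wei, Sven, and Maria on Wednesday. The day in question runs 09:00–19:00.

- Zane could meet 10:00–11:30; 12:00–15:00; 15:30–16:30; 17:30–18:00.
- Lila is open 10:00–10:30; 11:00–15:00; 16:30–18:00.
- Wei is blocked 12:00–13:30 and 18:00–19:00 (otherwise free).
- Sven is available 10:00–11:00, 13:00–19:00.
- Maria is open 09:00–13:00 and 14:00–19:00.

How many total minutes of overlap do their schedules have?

120

Zane free: 10:00-11:30, 12:00-15:00, 15:30-16:30, 17:30-18:00.
Lila free: 10:00-10:30, 11:00-15:00, 16:30-18:00.
Wei free: 09:00-12:00, 13:30-18:00 (invert busy blocks within the working day).
Sven free: 10:00-11:00, 13:00-19:00.
Maria free: 09:00-13:00, 14:00-19:00.
Zane ∩ Lila: 10:00-10:30, 11:00-11:30, 12:00-15:00, 17:30-18:00.
Zane ∩ Lila ∩ Wei: 10:00-10:30, 11:00-11:30, 13:30-15:00, 17:30-18:00.
Zane ∩ Lila ∩ Wei ∩ Sven: 10:00-10:30, 13:30-15:00, 17:30-18:00.
Zane ∩ Lila ∩ Wei ∩ Sven ∩ Maria: 10:00-10:30, 14:00-15:00, 17:30-18:00.
Summing the common windows: 30 + 60 + 30 = 120 minutes.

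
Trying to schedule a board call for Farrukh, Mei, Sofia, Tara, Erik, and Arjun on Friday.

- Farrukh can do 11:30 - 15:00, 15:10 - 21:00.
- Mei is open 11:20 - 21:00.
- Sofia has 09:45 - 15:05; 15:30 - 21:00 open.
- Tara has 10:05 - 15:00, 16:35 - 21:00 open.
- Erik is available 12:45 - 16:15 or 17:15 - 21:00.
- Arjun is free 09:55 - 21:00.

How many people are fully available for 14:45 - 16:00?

3

Mei, Erik, and Arjun can make the full 14:45-16:00 slot — that's 3.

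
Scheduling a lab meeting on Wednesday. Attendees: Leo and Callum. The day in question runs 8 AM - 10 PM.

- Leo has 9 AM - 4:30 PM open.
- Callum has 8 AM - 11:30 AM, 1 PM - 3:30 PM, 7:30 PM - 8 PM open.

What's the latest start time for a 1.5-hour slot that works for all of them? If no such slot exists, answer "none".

Leo ∩ Callum: 09:00-11:30, 13:00-15:30.
The last common window of at least 90 minutes is 13:00-15:30; a 90-minute meeting can start as late as 14:00 and still end by 15:30.

14:00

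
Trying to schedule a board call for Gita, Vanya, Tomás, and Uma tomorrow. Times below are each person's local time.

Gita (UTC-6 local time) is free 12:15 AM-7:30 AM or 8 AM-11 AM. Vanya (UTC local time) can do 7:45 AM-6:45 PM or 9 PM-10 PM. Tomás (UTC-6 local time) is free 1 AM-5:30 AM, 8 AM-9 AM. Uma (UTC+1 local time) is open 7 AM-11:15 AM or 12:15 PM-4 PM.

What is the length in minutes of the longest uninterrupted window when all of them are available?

Gita in UTC: 06:15-13:30, 14:00-17:00 (add 6h to convert from UTC-6).
Vanya in UTC: 07:45-18:45, 21:00-22:00.
Tomás in UTC: 07:00-11:30, 14:00-15:00 (add 6h to convert from UTC-6).
Uma in UTC: 06:00-10:15, 11:15-15:00 (subtract 1h to convert from UTC+1).
Gita ∩ Vanya: 07:45-13:30, 14:00-17:00.
Gita ∩ Vanya ∩ Tomás: 07:45-11:30, 14:00-15:00.
Gita ∩ Vanya ∩ Tomás ∩ Uma: 07:45-10:15, 11:15-11:30, 14:00-15:00.
Those are the intersection windows.
The longest is 07:45-10:15 at 150 minutes.

150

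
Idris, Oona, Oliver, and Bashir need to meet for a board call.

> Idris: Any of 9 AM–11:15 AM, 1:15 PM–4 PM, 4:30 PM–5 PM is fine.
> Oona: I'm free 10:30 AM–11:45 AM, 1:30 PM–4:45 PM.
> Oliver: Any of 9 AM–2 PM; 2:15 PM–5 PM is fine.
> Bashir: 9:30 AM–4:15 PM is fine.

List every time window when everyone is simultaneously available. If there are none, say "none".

10:30-11:15, 13:30-14:00, 14:15-16:00

Idris ∩ Oona: 10:30-11:15, 13:30-16:00, 16:30-16:45.
Idris ∩ Oona ∩ Oliver: 10:30-11:15, 13:30-14:00, 14:15-16:00, 16:30-16:45.
Idris ∩ Oona ∩ Oliver ∩ Bashir: 10:30-11:15, 13:30-14:00, 14:15-16:00.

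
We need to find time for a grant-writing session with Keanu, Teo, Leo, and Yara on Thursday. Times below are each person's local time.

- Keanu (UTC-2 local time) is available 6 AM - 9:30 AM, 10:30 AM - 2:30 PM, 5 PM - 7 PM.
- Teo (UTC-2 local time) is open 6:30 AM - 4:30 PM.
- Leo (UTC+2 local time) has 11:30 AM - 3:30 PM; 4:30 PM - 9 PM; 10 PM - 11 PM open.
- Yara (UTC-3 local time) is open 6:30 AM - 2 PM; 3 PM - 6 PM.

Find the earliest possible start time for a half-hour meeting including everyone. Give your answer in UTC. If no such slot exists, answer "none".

Keanu in UTC: 08:00-11:30, 12:30-16:30, 19:00-21:00 (add 2h to convert from UTC-2).
Teo in UTC: 08:30-18:30 (add 2h to convert from UTC-2).
Leo in UTC: 09:30-13:30, 14:30-19:00, 20:00-21:00 (subtract 2h to convert from UTC+2).
Yara in UTC: 09:30-17:00, 18:00-21:00 (add 3h to convert from UTC-3).
Keanu ∩ Teo: 08:30-11:30, 12:30-16:30.
Keanu ∩ Teo ∩ Leo: 09:30-11:30, 12:30-13:30, 14:30-16:30.
Keanu ∩ Teo ∩ Leo ∩ Yara: 09:30-11:30, 12:30-13:30, 14:30-16:30.
So the common availability across everyone is 09:30-11:30, 12:30-13:30, 14:30-16:30.
The first common window of at least 30 minutes is 09:30-11:30, so the earliest start is 09:30.

09:30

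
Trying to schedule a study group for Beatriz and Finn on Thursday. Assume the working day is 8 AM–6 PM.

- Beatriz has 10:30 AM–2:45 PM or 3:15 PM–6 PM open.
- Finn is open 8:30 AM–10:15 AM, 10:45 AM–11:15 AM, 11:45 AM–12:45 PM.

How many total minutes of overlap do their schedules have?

Beatriz ∩ Finn: 10:45-11:15, 11:45-12:45.
Summing the common windows: 30 + 60 = 90 minutes.

90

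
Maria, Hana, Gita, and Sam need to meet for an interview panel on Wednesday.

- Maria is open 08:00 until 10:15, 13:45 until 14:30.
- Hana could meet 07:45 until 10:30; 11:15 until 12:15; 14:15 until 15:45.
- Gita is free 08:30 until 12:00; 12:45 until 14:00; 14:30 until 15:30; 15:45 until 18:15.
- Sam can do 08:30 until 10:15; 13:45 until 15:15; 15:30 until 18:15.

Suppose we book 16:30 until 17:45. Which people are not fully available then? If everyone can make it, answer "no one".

Hana, Maria

Maria: not fully free for 16:30-17:45. Hana: not fully free for 16:30-17:45. Gita: free for 16:30-17:45. Sam: free for 16:30-17:45.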